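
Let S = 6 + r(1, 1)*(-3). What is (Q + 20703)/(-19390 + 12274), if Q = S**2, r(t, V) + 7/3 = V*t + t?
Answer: -5188/1779 ≈ -2.9162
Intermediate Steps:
r(t, V) = -7/3 + t + V*t (r(t, V) = -7/3 + (V*t + t) = -7/3 + (t + V*t) = -7/3 + t + V*t)
S = 7 (S = 6 + (-7/3 + 1 + 1*1)*(-3) = 6 + (-7/3 + 1 + 1)*(-3) = 6 - 1/3*(-3) = 6 + 1 = 7)
Q = 49 (Q = 7**2 = 49)
(Q + 20703)/(-19390 + 12274) = (49 + 20703)/(-19390 + 12274) = 20752/(-7116) = 20752*(-1/7116) = -5188/1779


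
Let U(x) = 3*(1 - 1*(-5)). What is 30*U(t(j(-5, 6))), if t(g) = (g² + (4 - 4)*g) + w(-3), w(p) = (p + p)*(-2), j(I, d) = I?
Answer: 540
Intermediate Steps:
w(p) = -4*p (w(p) = (2*p)*(-2) = -4*p)
t(g) = 12 + g² (t(g) = (g² + (4 - 4)*g) - 4*(-3) = (g² + 0*g) + 12 = (g² + 0) + 12 = g² + 12 = 12 + g²)
U(x) = 18 (U(x) = 3*(1 + 5) = 3*6 = 18)
30*U(t(j(-5, 6))) = 30*18 = 540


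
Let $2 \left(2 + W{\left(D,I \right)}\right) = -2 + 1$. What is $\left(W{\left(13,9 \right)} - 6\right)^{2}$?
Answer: $\frac{289}{4} \approx 72.25$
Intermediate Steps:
$W{\left(D,I \right)} = - \frac{5}{2}$ ($W{\left(D,I \right)} = -2 + \frac{-2 + 1}{2} = -2 + \frac{1}{2} \left(-1\right) = -2 - \frac{1}{2} = - \frac{5}{2}$)
$\left(W{\left(13,9 \right)} - 6\right)^{2} = \left(- \frac{5}{2} - 6\right)^{2} = \left(- \frac{17}{2}\right)^{2} = \frac{289}{4}$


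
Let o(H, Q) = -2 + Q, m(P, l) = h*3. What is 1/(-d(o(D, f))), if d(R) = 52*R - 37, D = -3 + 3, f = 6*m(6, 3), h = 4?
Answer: -1/3603 ≈ -0.00027755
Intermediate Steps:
m(P, l) = 12 (m(P, l) = 4*3 = 12)
f = 72 (f = 6*12 = 72)
D = 0
d(R) = -37 + 52*R
1/(-d(o(D, f))) = 1/(-(-37 + 52*(-2 + 72))) = 1/(-(-37 + 52*70)) = 1/(-(-37 + 3640)) = 1/(-1*3603) = 1/(-3603) = -1/3603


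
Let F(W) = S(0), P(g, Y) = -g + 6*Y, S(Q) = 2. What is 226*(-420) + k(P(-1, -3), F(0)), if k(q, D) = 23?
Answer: -94897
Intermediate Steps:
F(W) = 2
226*(-420) + k(P(-1, -3), F(0)) = 226*(-420) + 23 = -94920 + 23 = -94897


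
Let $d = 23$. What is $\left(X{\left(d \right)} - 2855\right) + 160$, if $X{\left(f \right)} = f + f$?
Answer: $-2649$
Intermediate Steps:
$X{\left(f \right)} = 2 f$
$\left(X{\left(d \right)} - 2855\right) + 160 = \left(2 \cdot 23 - 2855\right) + 160 = \left(46 - 2855\right) + 160 = -2809 + 160 = -2649$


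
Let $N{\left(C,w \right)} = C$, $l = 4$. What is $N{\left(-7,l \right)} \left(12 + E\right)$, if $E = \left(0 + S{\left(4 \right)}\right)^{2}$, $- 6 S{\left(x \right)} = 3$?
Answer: $- \frac{343}{4} \approx -85.75$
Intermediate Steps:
$S{\left(x \right)} = - \frac{1}{2}$ ($S{\left(x \right)} = \left(- \frac{1}{6}\right) 3 = - \frac{1}{2}$)
$E = \frac{1}{4}$ ($E = \left(0 - \frac{1}{2}\right)^{2} = \left(- \frac{1}{2}\right)^{2} = \frac{1}{4} \approx 0.25$)
$N{\left(-7,l \right)} \left(12 + E\right) = - 7 \left(12 + \frac{1}{4}\right) = \left(-7\right) \frac{49}{4} = - \frac{343}{4}$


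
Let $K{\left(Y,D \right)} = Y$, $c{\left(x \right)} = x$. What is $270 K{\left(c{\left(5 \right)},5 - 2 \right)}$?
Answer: $1350$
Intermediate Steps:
$270 K{\left(c{\left(5 \right)},5 - 2 \right)} = 270 \cdot 5 = 1350$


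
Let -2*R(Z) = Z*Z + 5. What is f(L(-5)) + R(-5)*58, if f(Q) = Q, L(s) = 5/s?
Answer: -871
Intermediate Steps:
R(Z) = -5/2 - Z²/2 (R(Z) = -(Z*Z + 5)/2 = -(Z² + 5)/2 = -(5 + Z²)/2 = -5/2 - Z²/2)
f(L(-5)) + R(-5)*58 = 5/(-5) + (-5/2 - ½*(-5)²)*58 = 5*(-⅕) + (-5/2 - ½*25)*58 = -1 + (-5/2 - 25/2)*58 = -1 - 15*58 = -1 - 870 = -871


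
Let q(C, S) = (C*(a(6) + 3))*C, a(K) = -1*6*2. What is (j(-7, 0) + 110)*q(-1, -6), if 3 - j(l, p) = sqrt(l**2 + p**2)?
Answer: -954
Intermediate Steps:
a(K) = -12 (a(K) = -6*2 = -12)
q(C, S) = -9*C**2 (q(C, S) = (C*(-12 + 3))*C = (C*(-9))*C = (-9*C)*C = -9*C**2)
j(l, p) = 3 - sqrt(l**2 + p**2)
(j(-7, 0) + 110)*q(-1, -6) = ((3 - sqrt((-7)**2 + 0**2)) + 110)*(-9*(-1)**2) = ((3 - sqrt(49 + 0)) + 110)*(-9*1) = ((3 - sqrt(49)) + 110)*(-9) = ((3 - 1*7) + 110)*(-9) = ((3 - 7) + 110)*(-9) = (-4 + 110)*(-9) = 106*(-9) = -954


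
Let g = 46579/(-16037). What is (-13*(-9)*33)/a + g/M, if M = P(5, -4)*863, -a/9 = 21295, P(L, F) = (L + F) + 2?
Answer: -18803891002/884163991935 ≈ -0.021267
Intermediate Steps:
P(L, F) = 2 + F + L (P(L, F) = (F + L) + 2 = 2 + F + L)
g = -46579/16037 (g = 46579*(-1/16037) = -46579/16037 ≈ -2.9045)
a = -191655 (a = -9*21295 = -191655)
M = 2589 (M = (2 - 4 + 5)*863 = 3*863 = 2589)
(-13*(-9)*33)/a + g/M = (-13*(-9)*33)/(-191655) - 46579/16037/2589 = (117*33)*(-1/191655) - 46579/16037*1/2589 = 3861*(-1/191655) - 46579/41519793 = -429/21295 - 46579/41519793 = -18803891002/884163991935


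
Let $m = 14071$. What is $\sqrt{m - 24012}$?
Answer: $i \sqrt{9941} \approx 99.705 i$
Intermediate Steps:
$\sqrt{m - 24012} = \sqrt{14071 - 24012} = \sqrt{-9941} = i \sqrt{9941}$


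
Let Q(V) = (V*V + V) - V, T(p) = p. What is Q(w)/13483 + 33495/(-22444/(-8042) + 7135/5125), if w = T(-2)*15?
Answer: 88635720791425/11069232891 ≈ 8007.4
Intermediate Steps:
w = -30 (w = -2*15 = -30)
Q(V) = V² (Q(V) = (V² + V) - V = (V + V²) - V = V²)
Q(w)/13483 + 33495/(-22444/(-8042) + 7135/5125) = (-30)²/13483 + 33495/(-22444/(-8042) + 7135/5125) = 900*(1/13483) + 33495/(-22444*(-1/8042) + 7135*(1/5125)) = 900/13483 + 33495/(11222/4021 + 1427/1025) = 900/13483 + 33495/(17240517/4121525) = 900/13483 + 33495*(4121525/17240517) = 900/13483 + 6573832375/820977 = 88635720791425/11069232891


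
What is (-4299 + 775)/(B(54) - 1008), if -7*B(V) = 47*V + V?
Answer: 6167/2412 ≈ 2.5568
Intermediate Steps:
B(V) = -48*V/7 (B(V) = -(47*V + V)/7 = -48*V/7)
(-4299 + 775)/(B(54) - 1008) = (-4299 + 775)/(-48/7*54 - 1008) = -3524/(-2592/7 - 1008) = -3524/(-9648/7) = -3524*(-7/9648) = 6167/2412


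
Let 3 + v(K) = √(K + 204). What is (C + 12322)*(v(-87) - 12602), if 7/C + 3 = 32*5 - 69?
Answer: -13668143515/88 + 3253029*√13/88 ≈ -1.5519e+8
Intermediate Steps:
C = 7/88 (C = 7/(-3 + (32*5 - 69)) = 7/(-3 + (160 - 69)) = 7/(-3 + 91) = 7/88 ≈ 0.079545)
v(K) = -3 + √(204 + K) (v(K) = -3 + √(K + 204) = -3 + √(204 + K))
(C + 12322)*(v(-87) - 12602) = (7/88 + 12322)*((-3 + √(204 - 87)) - 12602) = 1084343*((-3 + √117) - 12602)/88 = 1084343*((-3 + 3*√13) - 12602)/88 = 1084343*(-12605 + 3*√13)/88 = -13668143515/88 + 3253029*√13/88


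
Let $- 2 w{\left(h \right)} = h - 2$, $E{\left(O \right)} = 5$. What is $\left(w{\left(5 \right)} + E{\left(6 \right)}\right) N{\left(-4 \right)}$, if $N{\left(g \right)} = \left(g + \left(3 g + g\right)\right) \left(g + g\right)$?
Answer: $560$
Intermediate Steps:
$w{\left(h \right)} = 1 - \frac{h}{2}$ ($w{\left(h \right)} = - \frac{h - 2}{2} = - \frac{-2 + h}{2} = 1 - \frac{h}{2}$)
$N{\left(g \right)} = 10 g^{2}$ ($N{\left(g \right)} = \left(g + 4 g\right) 2 g = 5 g 2 g = 10 g^{2}$)
$\left(w{\left(5 \right)} + E{\left(6 \right)}\right) N{\left(-4 \right)} = \left(\left(1 - \frac{5}{2}\right) + 5\right) 10 \left(-4\right)^{2} = \left(\left(1 - \frac{5}{2}\right) + 5\right) 10 \cdot 16 = \left(- \frac{3}{2} + 5\right) 160 = \frac{7}{2} \cdot 160 = 560$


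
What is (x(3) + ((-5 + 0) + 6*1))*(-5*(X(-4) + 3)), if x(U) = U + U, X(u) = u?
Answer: 35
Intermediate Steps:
x(U) = 2*U
(x(3) + ((-5 + 0) + 6*1))*(-5*(X(-4) + 3)) = (2*3 + ((-5 + 0) + 6*1))*(-5*(-4 + 3)) = (6 + (-5 + 6))*(-5*(-1)) = (6 + 1)*5 = 7*5 = 35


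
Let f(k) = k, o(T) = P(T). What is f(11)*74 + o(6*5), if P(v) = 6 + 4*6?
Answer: 844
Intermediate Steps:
P(v) = 30 (P(v) = 6 + 24 = 30)
o(T) = 30
f(11)*74 + o(6*5) = 11*74 + 30 = 814 + 30 = 844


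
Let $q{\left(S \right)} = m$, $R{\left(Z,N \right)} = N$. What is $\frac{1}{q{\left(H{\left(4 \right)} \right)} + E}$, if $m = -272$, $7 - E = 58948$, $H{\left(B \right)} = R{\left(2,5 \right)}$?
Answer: $- \frac{1}{59213} \approx -1.6888 \cdot 10^{-5}$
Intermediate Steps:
$H{\left(B \right)} = 5$
$E = -58941$ ($E = 7 - 58948 = -58941$)
$q{\left(S \right)} = -272$
$\frac{1}{q{\left(H{\left(4 \right)} \right)} + E} = \frac{1}{-272 - 58941} = \frac{1}{-59213} = - \frac{1}{59213}$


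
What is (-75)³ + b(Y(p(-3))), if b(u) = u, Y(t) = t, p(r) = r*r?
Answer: -421866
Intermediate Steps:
p(r) = r²
(-75)³ + b(Y(p(-3))) = (-75)³ + (-3)² = -421875 + 9 = -421866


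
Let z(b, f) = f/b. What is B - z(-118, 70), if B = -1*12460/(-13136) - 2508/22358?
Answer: 3096476751/2165998324 ≈ 1.4296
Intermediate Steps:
B = 30704449/36711836 (B = -12460*(-1/13136) - 2508*1/22358 = 3115/3284 - 1254/11179 = 30704449/36711836 ≈ 0.83636)
B - z(-118, 70) = 30704449/36711836 - 70/(-118) = 30704449/36711836 - 70*(-1)/118 = 30704449/36711836 - 1*(-35/59) = 30704449/36711836 + 35/59 = 3096476751/2165998324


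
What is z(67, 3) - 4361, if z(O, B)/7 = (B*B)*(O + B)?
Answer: 49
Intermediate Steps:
z(O, B) = 7*B²*(B + O) (z(O, B) = 7*((B*B)*(O + B)) = 7*(B²*(B + O)) = 7*B²*(B + O))
z(67, 3) - 4361 = 7*3²*(3 + 67) - 4361 = 7*9*70 - 4361 = 4410 - 4361 = 49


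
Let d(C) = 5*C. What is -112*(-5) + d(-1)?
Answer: 555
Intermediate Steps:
-112*(-5) + d(-1) = -112*(-5) + 5*(-1) = 560 - 5 = 555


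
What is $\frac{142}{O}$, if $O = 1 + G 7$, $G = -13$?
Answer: $- \frac{71}{45} \approx -1.5778$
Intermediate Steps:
$O = -90$ ($O = 1 - 91 = -90$)
$\frac{142}{O} = \frac{142}{-90} = 142 \left(- \frac{1}{90}\right) = - \frac{71}{45}$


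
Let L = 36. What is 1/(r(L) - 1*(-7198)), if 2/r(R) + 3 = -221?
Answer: 112/806175 ≈ 0.00013893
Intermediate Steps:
r(R) = -1/112 (r(R) = 2/(-3 - 221) = 2/(-224) = 2*(-1/224) = -1/112)
1/(r(L) - 1*(-7198)) = 1/(-1/112 - 1*(-7198)) = 1/(-1/112 + 7198) = 1/(806175/112) = 112/806175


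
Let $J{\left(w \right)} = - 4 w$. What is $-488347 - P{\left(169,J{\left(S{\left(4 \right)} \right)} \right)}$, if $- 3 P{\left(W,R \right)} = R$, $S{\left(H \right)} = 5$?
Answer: $- \frac{1465061}{3} \approx -4.8835 \cdot 10^{5}$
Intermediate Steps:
$P{\left(W,R \right)} = - \frac{R}{3}$
$-488347 - P{\left(169,J{\left(S{\left(4 \right)} \right)} \right)} = -488347 - - \frac{\left(-4\right) 5}{3} = -488347 - \left(- \frac{1}{3}\right) \left(-20\right) = -488347 - \frac{20}{3} = - \frac{1465061}{3}$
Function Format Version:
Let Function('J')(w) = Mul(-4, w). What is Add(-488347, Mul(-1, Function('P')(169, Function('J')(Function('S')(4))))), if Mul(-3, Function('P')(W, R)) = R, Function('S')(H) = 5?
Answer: Rational(-1465061, 3) ≈ -4.8835e+5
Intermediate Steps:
Function('P')(W, R) = Mul(Rational(-1, 3), R)
Add(-488347, Mul(-1, Function('P')(169, Function('J')(Function('S')(4))))) = Add(-488347, Mul(-1, Mul(Rational(-1, 3), Mul(-4, 5)))) = Add(-488347, Mul(-1, Mul(Rational(-1, 3), -20))) = Add(-488347, Mul(-1, Rational(20, 3))) = Add(-488347, Rational(-20, 3)) = Rational(-1465061, 3)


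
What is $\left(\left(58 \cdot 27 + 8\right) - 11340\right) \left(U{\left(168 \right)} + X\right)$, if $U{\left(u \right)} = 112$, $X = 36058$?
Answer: $-353236220$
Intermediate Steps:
$\left(\left(58 \cdot 27 + 8\right) - 11340\right) \left(U{\left(168 \right)} + X\right) = \left(\left(58 \cdot 27 + 8\right) - 11340\right) \left(112 + 36058\right) = \left(\left(1566 + 8\right) - 11340\right) 36170 = \left(1574 - 11340\right) 36170 = \left(-9766\right) 36170 = -353236220$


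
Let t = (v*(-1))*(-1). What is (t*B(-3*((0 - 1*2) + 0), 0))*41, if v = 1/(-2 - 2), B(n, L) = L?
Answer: 0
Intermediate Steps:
v = -¼ (v = 1/(-4) = -¼ ≈ -0.25000)
t = -¼ (t = -¼*(-1)*(-1) = (¼)*(-1) = -¼ ≈ -0.25000)
(t*B(-3*((0 - 1*2) + 0), 0))*41 = -¼*0*41 = 0*41 = 0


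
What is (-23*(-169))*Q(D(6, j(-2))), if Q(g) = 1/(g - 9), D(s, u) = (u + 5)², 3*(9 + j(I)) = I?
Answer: 1521/5 ≈ 304.20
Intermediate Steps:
j(I) = -9 + I/3
D(s, u) = (5 + u)²
Q(g) = 1/(-9 + g)
(-23*(-169))*Q(D(6, j(-2))) = (-23*(-169))/(-9 + (5 + (-9 + (⅓)*(-2)))²) = 3887/(-9 + (5 + (-9 - ⅔))²) = 3887/(-9 + (5 - 29/3)²) = 3887/(-9 + (-14/3)²) = 3887/(-9 + 196/9) = 3887/(115/9) = 3887*(9/115) = 1521/5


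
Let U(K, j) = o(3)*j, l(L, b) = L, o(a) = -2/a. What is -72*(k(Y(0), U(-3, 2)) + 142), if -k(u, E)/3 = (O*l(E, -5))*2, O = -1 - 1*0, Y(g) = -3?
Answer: -9648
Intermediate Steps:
U(K, j) = -2*j/3 (U(K, j) = (-2/3)*j = (-2*⅓)*j = -2*j/3)
O = -1 (O = -1 + 0 = -1)
k(u, E) = 6*E (k(u, E) = -3*(-E)*2 = -(-6)*E = 6*E)
-72*(k(Y(0), U(-3, 2)) + 142) = -72*(6*(-⅔*2) + 142) = -72*(6*(-4/3) + 142) = -72*(-8 + 142) = -72*134 = -9648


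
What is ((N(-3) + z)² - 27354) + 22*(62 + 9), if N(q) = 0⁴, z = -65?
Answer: -21567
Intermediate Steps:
N(q) = 0
((N(-3) + z)² - 27354) + 22*(62 + 9) = ((0 - 65)² - 27354) + 22*(62 + 9) = ((-65)² - 27354) + 22*71 = (4225 - 27354) + 1562 = -23129 + 1562 = -21567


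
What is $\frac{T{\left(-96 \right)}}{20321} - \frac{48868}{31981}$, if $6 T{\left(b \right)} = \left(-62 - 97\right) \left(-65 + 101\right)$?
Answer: $- \frac{1023556502}{649885901} \approx -1.575$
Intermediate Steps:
$T{\left(b \right)} = -954$ ($T{\left(b \right)} = \frac{\left(-62 - 97\right) \left(-65 + 101\right)}{6} = \frac{\left(-159\right) 36}{6} = \frac{1}{6} \left(-5724\right) = -954$)
$\frac{T{\left(-96 \right)}}{20321} - \frac{48868}{31981} = - \frac{954}{20321} - \frac{48868}{31981} = - \frac{1023556502}{649885901}$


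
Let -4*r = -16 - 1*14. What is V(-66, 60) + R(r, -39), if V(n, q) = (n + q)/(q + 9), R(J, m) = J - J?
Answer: -2/23 ≈ -0.086957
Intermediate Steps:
r = 15/2 (r = -(-16 - 1*14)/4 = -(-16 - 14)/4 = -1/4*(-30) = 15/2 ≈ 7.5000)
R(J, m) = 0
V(n, q) = (n + q)/(9 + q)
V(-66, 60) + R(r, -39) = (-66 + 60)/(9 + 60) + 0 = -6/69 + 0 = (1/69)*(-6) + 0 = -2/23 + 0 = -2/23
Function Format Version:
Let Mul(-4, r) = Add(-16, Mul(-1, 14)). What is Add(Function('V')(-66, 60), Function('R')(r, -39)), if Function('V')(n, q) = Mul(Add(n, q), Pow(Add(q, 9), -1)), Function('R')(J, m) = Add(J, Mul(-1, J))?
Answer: Rational(-2, 23) ≈ -0.086957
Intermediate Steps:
r = Rational(15, 2) (r = Mul(Rational(-1, 4), Add(-16, Mul(-1, 14))) = Mul(Rational(-1, 4), Add(-16, -14)) = Mul(Rational(-1, 4), -30) = Rational(15, 2) ≈ 7.5000)
Function('R')(J, m) = 0
Function('V')(n, q) = Mul(Pow(Add(9, q), -1), Add(n, q)) (Function('V')(n, q) = Mul(Add(n, q), Pow(Add(9, q), -1)) = Mul(Pow(Add(9, q), -1), Add(n, q)))
Add(Function('V')(-66, 60), Function('R')(r, -39)) = Add(Mul(Pow(Add(9, 60), -1), Add(-66, 60)), 0) = Add(Mul(Pow(69, -1), -6), 0) = Add(Mul(Rational(1, 69), -6), 0) = Add(Rational(-2, 23), 0) = Rational(-2, 23)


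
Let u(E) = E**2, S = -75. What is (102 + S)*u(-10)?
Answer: 2700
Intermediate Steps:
(102 + S)*u(-10) = (102 - 75)*(-10)**2 = 27*100 = 2700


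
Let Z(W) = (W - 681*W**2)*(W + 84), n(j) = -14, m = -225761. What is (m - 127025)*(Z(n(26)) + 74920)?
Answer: 3270107492680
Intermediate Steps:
Z(W) = (84 + W)*(W - 681*W**2) (Z(W) = (W - 681*W**2)*(84 + W) = (84 + W)*(W - 681*W**2))
(m - 127025)*(Z(n(26)) + 74920) = (-225761 - 127025)*(-14*(84 - 57203*(-14) - 681*(-14)**2) + 74920) = -352786*(-14*(84 + 800842 - 681*196) + 74920) = -352786*(-14*(84 + 800842 - 133476) + 74920) = -352786*(-14*667450 + 74920) = -352786*(-9344300 + 74920) = -352786*(-9269380) = 3270107492680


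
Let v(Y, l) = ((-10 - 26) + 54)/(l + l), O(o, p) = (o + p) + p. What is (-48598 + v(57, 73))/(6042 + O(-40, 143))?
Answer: -3547645/459024 ≈ -7.7287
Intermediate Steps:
O(o, p) = o + 2*p
v(Y, l) = 9/l (v(Y, l) = (-36 + 54)/((2*l)) = 18*(1/(2*l)) = 9/l)
(-48598 + v(57, 73))/(6042 + O(-40, 143)) = (-48598 + 9/73)/(6042 + (-40 + 2*143)) = (-48598 + 9*(1/73))/(6042 + (-40 + 286)) = (-48598 + 9/73)/(6042 + 246) = -3547645/73/6288 = -3547645/73*1/6288 = -3547645/459024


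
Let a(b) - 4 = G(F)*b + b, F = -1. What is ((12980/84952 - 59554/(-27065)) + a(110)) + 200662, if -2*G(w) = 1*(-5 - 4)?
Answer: 115693225657147/574806470 ≈ 2.0127e+5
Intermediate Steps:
G(w) = 9/2 (G(w) = -(-5 - 4)/2 = -(-9)/2 = -½*(-9) = 9/2)
a(b) = 4 + 11*b/2 (a(b) = 4 + (9*b/2 + b) = 4 + 11*b/2)
((12980/84952 - 59554/(-27065)) + a(110)) + 200662 = ((12980/84952 - 59554/(-27065)) + (4 + (11/2)*110)) + 200662 = ((12980*(1/84952) - 59554*(-1/27065)) + (4 + 605)) + 200662 = ((3245/21238 + 59554/27065) + 609) + 200662 = (1352633777/574806470 + 609) + 200662 = 351409774007/574806470 + 200662 = 115693225657147/574806470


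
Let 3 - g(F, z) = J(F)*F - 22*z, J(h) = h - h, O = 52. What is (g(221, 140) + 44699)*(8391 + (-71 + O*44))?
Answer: 506871456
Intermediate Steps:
J(h) = 0
g(F, z) = 3 + 22*z (g(F, z) = 3 - (0*F - 22*z) = 3 - (0 - 22*z) = 3 - (-22)*z = 3 + 22*z)
(g(221, 140) + 44699)*(8391 + (-71 + O*44)) = ((3 + 22*140) + 44699)*(8391 + (-71 + 52*44)) = ((3 + 3080) + 44699)*(8391 + (-71 + 2288)) = (3083 + 44699)*(8391 + 2217) = 47782*10608 = 506871456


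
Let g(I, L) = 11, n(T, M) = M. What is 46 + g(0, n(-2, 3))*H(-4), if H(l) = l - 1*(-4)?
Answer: 46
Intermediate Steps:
H(l) = 4 + l (H(l) = l + 4 = 4 + l)
46 + g(0, n(-2, 3))*H(-4) = 46 + 11*(4 - 4) = 46 + 11*0 = 46 + 0 = 46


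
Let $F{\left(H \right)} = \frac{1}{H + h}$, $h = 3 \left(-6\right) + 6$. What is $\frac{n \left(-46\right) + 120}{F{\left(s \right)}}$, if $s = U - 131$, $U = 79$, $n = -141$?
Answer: $-422784$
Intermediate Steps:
$s = -52$ ($s = 79 - 131 = -52$)
$h = -12$ ($h = -18 + 6 = -12$)
$F{\left(H \right)} = \frac{1}{-12 + H}$ ($F{\left(H \right)} = \frac{1}{H - 12} = \frac{1}{-12 + H}$)
$\frac{n \left(-46\right) + 120}{F{\left(s \right)}} = \frac{\left(-141\right) \left(-46\right) + 120}{\frac{1}{-12 - 52}} = \frac{6486 + 120}{\frac{1}{-64}} = \frac{6606}{- \frac{1}{64}} = 6606 \left(-64\right) = -422784$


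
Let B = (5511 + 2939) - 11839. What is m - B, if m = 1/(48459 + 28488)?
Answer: 260773384/76947 ≈ 3389.0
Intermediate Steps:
B = -3389 (B = 8450 - 11839 = -3389)
m = 1/76947 ≈ 1.2996e-5
m - B = 1/76947 - 1*(-3389) = 1/76947 + 3389 = 260773384/76947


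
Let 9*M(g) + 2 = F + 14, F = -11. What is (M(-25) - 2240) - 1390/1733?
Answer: -34948057/15597 ≈ -2240.7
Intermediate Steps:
M(g) = ⅑ (M(g) = -2/9 + (-11 + 14)/9 = -2/9 + (⅑)*3 = -2/9 + ⅓ = ⅑)
(M(-25) - 2240) - 1390/1733 = (⅑ - 2240) - 1390/1733 = -20159/9 - 1390*1/1733 = -20159/9 - 1390/1733 = -34948057/15597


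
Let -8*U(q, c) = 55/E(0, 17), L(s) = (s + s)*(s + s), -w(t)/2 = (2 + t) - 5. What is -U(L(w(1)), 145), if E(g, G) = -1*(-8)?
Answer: 55/64 ≈ 0.85938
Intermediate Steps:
E(g, G) = 8
w(t) = 6 - 2*t (w(t) = -2*((2 + t) - 5) = -2*(-3 + t) = 6 - 2*t)
L(s) = 4*s² (L(s) = (2*s)*(2*s) = 4*s²)
U(q, c) = -55/64 (U(q, c) = -55/(8*8) = -⅛*55/8 = -55/64)
-U(L(w(1)), 145) = -1*(-55/64) = 55/64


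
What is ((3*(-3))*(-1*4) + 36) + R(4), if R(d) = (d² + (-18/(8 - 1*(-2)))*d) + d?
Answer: 424/5 ≈ 84.800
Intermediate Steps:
R(d) = d² - 4*d/5 (R(d) = (d² + (-18/(8 + 2))*d) + d = (d² + (-18/10)*d) + d = (d² + (-18*⅒)*d) + d = (d² - 9*d/5) + d = d² - 4*d/5)
((3*(-3))*(-1*4) + 36) + R(4) = ((3*(-3))*(-1*4) + 36) + (⅕)*4*(-4 + 5*4) = (-9*(-4) + 36) + (⅕)*4*(-4 + 20) = (36 + 36) + (⅕)*4*16 = 72 + 64/5 = 424/5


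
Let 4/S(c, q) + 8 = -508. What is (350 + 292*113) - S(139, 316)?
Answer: 4301635/129 ≈ 33346.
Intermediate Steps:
S(c, q) = -1/129 (S(c, q) = 4/(-8 - 508) = 4/(-516) = 4*(-1/516) = -1/129)
(350 + 292*113) - S(139, 316) = (350 + 292*113) - 1*(-1/129) = (350 + 32996) + 1/129 = 33346 + 1/129 = 4301635/129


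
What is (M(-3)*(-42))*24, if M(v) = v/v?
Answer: -1008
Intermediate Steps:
M(v) = 1
(M(-3)*(-42))*24 = (1*(-42))*24 = -42*24 = -1008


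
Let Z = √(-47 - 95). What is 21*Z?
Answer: 21*I*√142 ≈ 250.24*I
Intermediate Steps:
Z = I*√142 (Z = √(-142) = I*√142 ≈ 11.916*I)
21*Z = 21*(I*√142) = 21*I*√142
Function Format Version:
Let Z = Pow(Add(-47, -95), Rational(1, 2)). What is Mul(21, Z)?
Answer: Mul(21, I, Pow(142, Rational(1, 2))) ≈ Mul(250.24, I)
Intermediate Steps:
Z = Mul(I, Pow(142, Rational(1, 2))) (Z = Pow(-142, Rational(1, 2)) = Mul(I, Pow(142, Rational(1, 2))) ≈ Mul(11.916, I))
Mul(21, Z) = Mul(21, Mul(I, Pow(142, Rational(1, 2)))) = Mul(21, I, Pow(142, Rational(1, 2)))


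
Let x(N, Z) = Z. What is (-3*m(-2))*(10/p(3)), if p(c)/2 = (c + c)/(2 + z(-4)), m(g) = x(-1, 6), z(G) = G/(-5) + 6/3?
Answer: -72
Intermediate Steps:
z(G) = 2 - G/5 (z(G) = G*(-⅕) + 6*(⅓) = -G/5 + 2 = 2 - G/5)
m(g) = 6
p(c) = 5*c/6 (p(c) = 2*((c + c)/(2 + (2 - ⅕*(-4)))) = 2*((2*c)/(2 + (2 + ⅘))) = 2*((2*c)/(2 + 14/5)) = 2*((2*c)/(24/5)) = 2*((2*c)*(5/24)) = 2*(5*c/12) = 5*c/6)
(-3*m(-2))*(10/p(3)) = (-3*6)*(10/(((⅚)*3))) = -180/5/2 = -180*2/5 = -18*4 = -72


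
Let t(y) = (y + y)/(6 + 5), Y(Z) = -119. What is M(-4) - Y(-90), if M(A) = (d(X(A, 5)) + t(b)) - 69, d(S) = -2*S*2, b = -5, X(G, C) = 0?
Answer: 540/11 ≈ 49.091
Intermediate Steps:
t(y) = 2*y/11 (t(y) = (2*y)/11 = (2*y)*(1/11) = 2*y/11)
d(S) = -4*S
M(A) = -769/11 (M(A) = (-4*0 + (2/11)*(-5)) - 69 = (0 - 10/11) - 69 = -10/11 - 69 = -769/11)
M(-4) - Y(-90) = -769/11 - 1*(-119) = -769/11 + 119 = 540/11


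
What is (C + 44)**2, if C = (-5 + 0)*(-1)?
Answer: 2401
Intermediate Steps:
C = 5 (C = -5*(-1) = 5)
(C + 44)**2 = (5 + 44)**2 = 49**2 = 2401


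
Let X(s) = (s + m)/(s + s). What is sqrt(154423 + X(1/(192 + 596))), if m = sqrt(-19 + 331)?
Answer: sqrt(617694 + 3152*sqrt(78))/2 ≈ 401.73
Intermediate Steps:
m = 2*sqrt(78) (m = sqrt(312) = 2*sqrt(78) ≈ 17.664)
X(s) = (s + 2*sqrt(78))/(2*s) (X(s) = (s + 2*sqrt(78))/(s + s) = (s + 2*sqrt(78))/((2*s)) = (s + 2*sqrt(78))*(1/(2*s)) = (s + 2*sqrt(78))/(2*s))
sqrt(154423 + X(1/(192 + 596))) = sqrt(154423 + (sqrt(78) + 1/(2*(192 + 596)))/(1/(192 + 596))) = sqrt(154423 + (sqrt(78) + (1/2)/788)/(1/788)) = sqrt(154423 + (sqrt(78) + (1/2)*(1/788))/(1/788)) = sqrt(154423 + 788*(sqrt(78) + 1/1576)) = sqrt(154423 + 788*(1/1576 + sqrt(78))) = sqrt(154423 + (1/2 + 788*sqrt(78))) = sqrt(308847/2 + 788*sqrt(78))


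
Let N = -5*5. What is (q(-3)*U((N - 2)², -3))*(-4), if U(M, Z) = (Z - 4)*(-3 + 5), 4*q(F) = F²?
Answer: 126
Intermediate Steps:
q(F) = F²/4
N = -25
U(M, Z) = -8 + 2*Z (U(M, Z) = (-4 + Z)*2 = -8 + 2*Z)
(q(-3)*U((N - 2)², -3))*(-4) = (((¼)*(-3)²)*(-8 + 2*(-3)))*(-4) = (((¼)*9)*(-8 - 6))*(-4) = ((9/4)*(-14))*(-4) = -63/2*(-4) = 126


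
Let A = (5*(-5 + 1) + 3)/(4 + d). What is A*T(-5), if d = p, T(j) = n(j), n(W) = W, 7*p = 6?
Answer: 35/2 ≈ 17.500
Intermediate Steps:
p = 6/7 (p = (⅐)*6 = 6/7 ≈ 0.85714)
T(j) = j
d = 6/7 ≈ 0.85714
A = -7/2 (A = (5*(-5 + 1) + 3)/(4 + 6/7) = (5*(-4) + 3)/(34/7) = (-20 + 3)*(7/34) = -17*7/34 = -7/2 ≈ -3.5000)
A*T(-5) = -7/2*(-5) = 35/2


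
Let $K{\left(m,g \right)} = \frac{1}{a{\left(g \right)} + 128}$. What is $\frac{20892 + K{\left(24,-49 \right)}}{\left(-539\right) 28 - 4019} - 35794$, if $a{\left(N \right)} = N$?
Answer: $- \frac{54042322055}{1509769} \approx -35795.0$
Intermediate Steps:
$K{\left(m,g \right)} = \frac{1}{128 + g}$ ($K{\left(m,g \right)} = \frac{1}{g + 128} = \frac{1}{128 + g}$)
$\frac{20892 + K{\left(24,-49 \right)}}{\left(-539\right) 28 - 4019} - 35794 = \frac{20892 + \frac{1}{128 - 49}}{\left(-539\right) 28 - 4019} - 35794 = \frac{20892 + \frac{1}{79}}{-15092 - 4019} - 35794 = \frac{20892 + \frac{1}{79}}{-19111} - 35794 = \frac{1650469}{79} \left(- \frac{1}{19111}\right) - 35794 = - \frac{1650469}{1509769} - 35794 = - \frac{54042322055}{1509769}$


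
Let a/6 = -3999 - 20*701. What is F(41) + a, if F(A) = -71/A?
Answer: -4432745/41 ≈ -1.0812e+5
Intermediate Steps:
a = -108114 (a = 6*(-3999 - 20*701) = 6*(-3999 - 14020) = 6*(-18019) = -108114)
F(41) + a = -71/41 - 108114 = -4432745/41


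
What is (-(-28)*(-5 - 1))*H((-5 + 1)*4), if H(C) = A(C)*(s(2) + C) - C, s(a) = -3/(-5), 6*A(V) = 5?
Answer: -532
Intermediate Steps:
A(V) = ⅚ (A(V) = (⅙)*5 = ⅚)
s(a) = ⅗ (s(a) = -3*(-⅕) = ⅗)
H(C) = ½ - C/6 (H(C) = 5*(⅗ + C)/6 - C = (½ + 5*C/6) - C = ½ - C/6)
(-(-28)*(-5 - 1))*H((-5 + 1)*4) = (-(-28)*(-5 - 1))*(½ - (-5 + 1)*4/6) = (-(-28)*(-6))*(½ - (-2)*4/3) = (-14*12)*(½ - ⅙*(-16)) = -168*(½ + 8/3) = -168*19/6 = -532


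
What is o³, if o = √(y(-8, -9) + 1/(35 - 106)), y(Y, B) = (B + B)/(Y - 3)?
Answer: 1267*√989527/609961 ≈ 2.0663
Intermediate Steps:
y(Y, B) = 2*B/(-3 + Y) (y(Y, B) = (2*B)/(-3 + Y) = 2*B/(-3 + Y))
o = √989527/781 (o = √(2*(-9)/(-3 - 8) + 1/(35 - 106)) = √(2*(-9)/(-11) + 1/(-71)) = √(2*(-9)*(-1/11) - 1/71) = √(18/11 - 1/71) = √(1267/781) = √989527/781 ≈ 1.2737)
o³ = (√989527/781)³ = 1267*√989527/609961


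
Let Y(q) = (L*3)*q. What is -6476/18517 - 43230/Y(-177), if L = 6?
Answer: 129976229/9832527 ≈ 13.219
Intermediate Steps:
Y(q) = 18*q (Y(q) = (6*3)*q = 18*q)
-6476/18517 - 43230/Y(-177) = -6476/18517 - 43230/(18*(-177)) = -6476*1/18517 - 43230/(-3186) = -6476/18517 - 43230*(-1/3186) = -6476/18517 + 7205/531 = 129976229/9832527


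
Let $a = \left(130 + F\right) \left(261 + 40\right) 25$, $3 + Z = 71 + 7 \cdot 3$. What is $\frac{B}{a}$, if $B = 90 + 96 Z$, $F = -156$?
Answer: $- \frac{4317}{97825} \approx -0.04413$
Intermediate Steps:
$Z = 89$ ($Z = -3 + \left(71 + 7 \cdot 3\right) = -3 + \left(71 + 21\right) = -3 + 92 = 89$)
$a = -195650$ ($a = \left(130 - 156\right) \left(261 + 40\right) 25 = \left(-26\right) 301 \cdot 25 = \left(-7826\right) 25 = -195650$)
$B = 8634$ ($B = 90 + 96 \cdot 89 = 90 + 8544 = 8634$)
$\frac{B}{a} = \frac{8634}{-195650} = 8634 \left(- \frac{1}{195650}\right) = - \frac{4317}{97825}$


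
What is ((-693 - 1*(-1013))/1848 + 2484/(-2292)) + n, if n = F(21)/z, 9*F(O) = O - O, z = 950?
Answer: -40177/44121 ≈ -0.91061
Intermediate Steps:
F(O) = 0 (F(O) = (O - O)/9 = (⅑)*0 = 0)
n = 0 (n = 0/950 = 0*(1/950) = 0)
((-693 - 1*(-1013))/1848 + 2484/(-2292)) + n = ((-693 - 1*(-1013))/1848 + 2484/(-2292)) + 0 = ((-693 + 1013)*(1/1848) + 2484*(-1/2292)) + 0 = (320*(1/1848) - 207/191) + 0 = (40/231 - 207/191) + 0 = -40177/44121 + 0 = -40177/44121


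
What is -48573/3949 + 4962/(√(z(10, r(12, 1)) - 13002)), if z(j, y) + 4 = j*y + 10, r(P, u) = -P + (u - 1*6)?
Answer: -48573/3949 - 2481*I*√13166/6583 ≈ -12.3 - 43.244*I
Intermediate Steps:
r(P, u) = -6 + u - P (r(P, u) = -P + (u - 6) = -P + (-6 + u) = -6 + u - P)
z(j, y) = 6 + j*y (z(j, y) = -4 + (j*y + 10) = -4 + (10 + j*y) = 6 + j*y)
-48573/3949 + 4962/(√(z(10, r(12, 1)) - 13002)) = -48573/3949 + 4962/(√((6 + 10*(-6 + 1 - 1*12)) - 13002)) = -48573*1/3949 + 4962/(√((6 + 10*(-6 + 1 - 12)) - 13002)) = -48573/3949 + 4962/(√((6 + 10*(-17)) - 13002)) = -48573/3949 + 4962/(√((6 - 170) - 13002)) = -48573/3949 + 4962/(√(-164 - 13002)) = -48573/3949 + 4962/(√(-13166)) = -48573/3949 + 4962/((I*√13166)) = -48573/3949 + 4962*(-I*√13166/13166) = -48573/3949 - 2481*I*√13166/6583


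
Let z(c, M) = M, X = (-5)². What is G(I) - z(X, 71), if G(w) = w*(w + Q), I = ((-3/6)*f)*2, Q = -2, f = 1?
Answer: -68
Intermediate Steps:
X = 25
I = -1 (I = (-3/6*1)*2 = (-3*⅙*1)*2 = -½*1*2 = -½*2 = -1)
G(w) = w*(-2 + w) (G(w) = w*(w - 2) = w*(-2 + w))
G(I) - z(X, 71) = -(-2 - 1) - 1*71 = -1*(-3) - 71 = 3 - 71 = -68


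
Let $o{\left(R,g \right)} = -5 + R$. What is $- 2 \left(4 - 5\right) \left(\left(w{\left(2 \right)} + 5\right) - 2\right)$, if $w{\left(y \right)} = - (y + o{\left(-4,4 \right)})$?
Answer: $20$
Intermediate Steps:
$w{\left(y \right)} = 9 - y$ ($w{\left(y \right)} = - (y - 9) = - (-9 + y) = 9 - y$)
$- 2 \left(4 - 5\right) \left(\left(w{\left(2 \right)} + 5\right) - 2\right) = - 2 \left(4 - 5\right) \left(\left(\left(9 - 2\right) + 5\right) - 2\right) = \left(-2\right) \left(-1\right) \left(\left(7 + 5\right) - 2\right) = 2 \left(12 - 2\right) = 2 \cdot 10 = 20$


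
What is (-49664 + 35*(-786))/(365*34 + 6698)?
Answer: -38587/9554 ≈ -4.0388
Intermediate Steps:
(-49664 + 35*(-786))/(365*34 + 6698) = (-49664 - 27510)/(12410 + 6698) = -77174/19108 = -77174*1/19108 = -38587/9554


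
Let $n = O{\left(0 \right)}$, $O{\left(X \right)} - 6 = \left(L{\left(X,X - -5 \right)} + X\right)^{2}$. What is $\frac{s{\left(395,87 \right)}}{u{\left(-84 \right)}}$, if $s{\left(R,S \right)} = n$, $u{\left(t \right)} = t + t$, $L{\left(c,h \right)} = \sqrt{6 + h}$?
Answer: $- \frac{17}{168} \approx -0.10119$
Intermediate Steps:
$O{\left(X \right)} = 6 + \left(X + \sqrt{11 + X}\right)^{2}$ ($O{\left(X \right)} = 6 + \left(\sqrt{6 + \left(X - -5\right)} + X\right)^{2} = 6 + \left(\sqrt{6 + \left(X + 5\right)} + X\right)^{2} = 6 + \left(\sqrt{6 + \left(5 + X\right)} + X\right)^{2} = 6 + \left(\sqrt{11 + X} + X\right)^{2} = 6 + \left(X + \sqrt{11 + X}\right)^{2}$)
$u{\left(t \right)} = 2 t$
$n = 17$ ($n = 6 + \left(0 + \sqrt{11 + 0}\right)^{2} = 6 + \left(0 + \sqrt{11}\right)^{2} = 6 + \left(\sqrt{11}\right)^{2} = 6 + 11 = 17$)
$s{\left(R,S \right)} = 17$
$\frac{s{\left(395,87 \right)}}{u{\left(-84 \right)}} = \frac{17}{2 \left(-84\right)} = \frac{17}{-168} = 17 \left(- \frac{1}{168}\right) = - \frac{17}{168}$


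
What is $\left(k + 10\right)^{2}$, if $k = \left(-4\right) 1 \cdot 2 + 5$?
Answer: $49$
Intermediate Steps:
$k = -3$ ($k = \left(-4\right) 2 + 5 = -8 + 5 = -3$)
$\left(k + 10\right)^{2} = \left(-3 + 10\right)^{2} = 7^{2} = 49$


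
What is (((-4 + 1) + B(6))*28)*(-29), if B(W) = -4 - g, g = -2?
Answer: 4060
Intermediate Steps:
B(W) = -2 (B(W) = -4 - 1*(-2) = -4 + 2 = -2)
(((-4 + 1) + B(6))*28)*(-29) = (((-4 + 1) - 2)*28)*(-29) = ((-3 - 2)*28)*(-29) = -5*28*(-29) = -140*(-29) = 4060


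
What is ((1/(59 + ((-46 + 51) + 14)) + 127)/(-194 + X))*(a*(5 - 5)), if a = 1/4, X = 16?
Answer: 0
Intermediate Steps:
a = 1/4 ≈ 0.25000
((1/(59 + ((-46 + 51) + 14)) + 127)/(-194 + X))*(a*(5 - 5)) = ((1/(59 + ((-46 + 51) + 14)) + 127)/(-194 + 16))*((5 - 5)/4) = ((1/(59 + (5 + 14)) + 127)/(-178))*((1/4)*0) = ((1/(59 + 19) + 127)*(-1/178))*0 = ((1/78 + 127)*(-1/178))*0 = ((9907/78)*(-1/178))*0 = -9907/13884*0 = 0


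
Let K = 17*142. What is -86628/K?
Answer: -43314/1207 ≈ -35.886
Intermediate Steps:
K = 2414
-86628/K = -86628/2414 = -86628*1/2414 = -43314/1207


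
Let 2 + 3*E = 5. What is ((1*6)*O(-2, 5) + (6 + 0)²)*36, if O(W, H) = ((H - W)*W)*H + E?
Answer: -13608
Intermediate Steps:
E = 1 (E = -⅔ + (⅓)*5 = -⅔ + 5/3 = 1)
O(W, H) = 1 + H*W*(H - W) (O(W, H) = ((H - W)*W)*H + 1 = (W*(H - W))*H + 1 = H*W*(H - W) + 1 = 1 + H*W*(H - W))
((1*6)*O(-2, 5) + (6 + 0)²)*36 = ((1*6)*(1 - 2*5² - 1*5*(-2)²) + (6 + 0)²)*36 = (6*(1 - 2*25 - 1*5*4) + 6²)*36 = (6*(1 - 50 - 20) + 36)*36 = (6*(-69) + 36)*36 = (-414 + 36)*36 = -378*36 = -13608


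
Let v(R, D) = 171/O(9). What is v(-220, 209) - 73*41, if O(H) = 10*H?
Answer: -29911/10 ≈ -2991.1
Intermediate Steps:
v(R, D) = 19/10 (v(R, D) = 171/((10*9)) = 171/90 = 171*(1/90) = 19/10)
v(-220, 209) - 73*41 = 19/10 - 73*41 = 19/10 - 2993 = -29911/10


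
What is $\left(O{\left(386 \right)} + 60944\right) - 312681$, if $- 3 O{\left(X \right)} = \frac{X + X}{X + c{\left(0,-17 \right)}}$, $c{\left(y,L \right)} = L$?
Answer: $- \frac{278673631}{1107} \approx -2.5174 \cdot 10^{5}$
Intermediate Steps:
$O{\left(X \right)} = - \frac{2 X}{3 \left(-17 + X\right)}$ ($O{\left(X \right)} = - \frac{\left(X + X\right) \frac{1}{X - 17}}{3} = - \frac{2 X \frac{1}{-17 + X}}{3} = - \frac{2 X}{3 \left(-17 + X\right)}$)
$\left(O{\left(386 \right)} + 60944\right) - 312681 = \left(\left(-2\right) 386 \frac{1}{-51 + 3 \cdot 386} + 60944\right) - 312681 = \left(\left(-2\right) 386 \frac{1}{-51 + 1158} + 60944\right) - 312681 = \left(\left(-2\right) 386 \cdot \frac{1}{1107} + 60944\right) - 312681 = \left(- \frac{772}{1107} + 60944\right) - 312681 = \frac{67464236}{1107} - 312681 = - \frac{278673631}{1107}$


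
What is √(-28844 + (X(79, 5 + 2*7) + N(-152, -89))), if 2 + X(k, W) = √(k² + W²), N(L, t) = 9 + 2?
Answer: √(-28835 + √6602) ≈ 169.57*I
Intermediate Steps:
N(L, t) = 11
X(k, W) = -2 + √(W² + k²) (X(k, W) = -2 + √(k² + W²) = -2 + √(W² + k²))
√(-28844 + (X(79, 5 + 2*7) + N(-152, -89))) = √(-28844 + ((-2 + √((5 + 2*7)² + 79²)) + 11)) = √(-28844 + ((-2 + √((5 + 14)² + 6241)) + 11)) = √(-28844 + ((-2 + √(19² + 6241)) + 11)) = √(-28844 + ((-2 + √(361 + 6241)) + 11)) = √(-28844 + ((-2 + √6602) + 11)) = √(-28844 + (9 + √6602)) = √(-28835 + √6602)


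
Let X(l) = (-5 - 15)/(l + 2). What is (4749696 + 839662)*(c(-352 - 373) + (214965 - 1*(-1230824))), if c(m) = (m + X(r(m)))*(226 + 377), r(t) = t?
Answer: 1358661109103852/241 ≈ 5.6376e+12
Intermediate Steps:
X(l) = -20/(2 + l)
c(m) = -12060/(2 + m) + 603*m (c(m) = (m - 20/(2 + m))*(226 + 377) = (m - 20/(2 + m))*603 = -12060/(2 + m) + 603*m)
(4749696 + 839662)*(c(-352 - 373) + (214965 - 1*(-1230824))) = (4749696 + 839662)*(603*(-20 + (-352 - 373)*(2 + (-352 - 373)))/(2 + (-352 - 373)) + (214965 - 1*(-1230824))) = 5589358*(603*(-20 - 725*(2 - 725))/(2 - 725) + (214965 + 1230824)) = 5589358*(603*(-20 - 725*(-723))/(-723) + 1445789) = 5589358*(603*(-1/723)*(-20 + 524175) + 1445789) = 5589358*(603*(-1/723)*524155 + 1445789) = 5589358*(-105355155/241 + 1445789) = 5589358*(243079994/241) = 1358661109103852/241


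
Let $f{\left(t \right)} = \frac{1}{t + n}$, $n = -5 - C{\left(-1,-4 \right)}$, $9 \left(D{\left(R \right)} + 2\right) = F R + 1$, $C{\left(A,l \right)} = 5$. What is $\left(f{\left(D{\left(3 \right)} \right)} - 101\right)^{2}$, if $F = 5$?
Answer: $\frac{86508601}{8464} \approx 10221.0$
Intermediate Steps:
$D{\left(R \right)} = - \frac{17}{9} + \frac{5 R}{9}$ ($D{\left(R \right)} = -2 + \frac{5 R + 1}{9} = -2 + \frac{1 + 5 R}{9} = -2 + \left(\frac{1}{9} + \frac{5 R}{9}\right) = - \frac{17}{9} + \frac{5 R}{9}$)
$n = -10$ ($n = -5 - 5 = -10$)
$f{\left(t \right)} = \frac{1}{-10 + t}$ ($f{\left(t \right)} = \frac{1}{t - 10} = \frac{1}{-10 + t}$)
$\left(f{\left(D{\left(3 \right)} \right)} - 101\right)^{2} = \left(\frac{1}{-10 + \left(- \frac{17}{9} + \frac{5}{9} \cdot 3\right)} - 101\right)^{2} = \left(\frac{1}{-10 + \left(- \frac{17}{9} + \frac{5}{3}\right)} - 101\right)^{2} = \left(\frac{1}{-10 - \frac{2}{9}} - 101\right)^{2} = \left(\frac{1}{- \frac{92}{9}} - 101\right)^{2} = \left(- \frac{9}{92} - 101\right)^{2} = \left(- \frac{9301}{92}\right)^{2} = \frac{86508601}{8464}$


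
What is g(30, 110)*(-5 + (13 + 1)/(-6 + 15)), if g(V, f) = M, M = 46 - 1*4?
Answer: -434/3 ≈ -144.67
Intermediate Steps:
M = 42 (M = 46 - 4 = 42)
g(V, f) = 42
g(30, 110)*(-5 + (13 + 1)/(-6 + 15)) = 42*(-5 + (13 + 1)/(-6 + 15)) = 42*(-5 + 14/9) = 42*(-31/9) = -434/3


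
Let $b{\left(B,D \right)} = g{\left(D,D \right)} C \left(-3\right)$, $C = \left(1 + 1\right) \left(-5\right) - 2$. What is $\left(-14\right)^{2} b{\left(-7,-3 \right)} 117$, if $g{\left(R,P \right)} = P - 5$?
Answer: $-6604416$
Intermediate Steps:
$g{\left(R,P \right)} = -5 + P$
$C = -12$ ($C = 2 \left(-5\right) - 2 = -10 - 2 = -12$)
$b{\left(B,D \right)} = -180 + 36 D$ ($b{\left(B,D \right)} = \left(-5 + D\right) \left(-12\right) \left(-3\right) = \left(60 - 12 D\right) \left(-3\right) = -180 + 36 D$)
$\left(-14\right)^{2} b{\left(-7,-3 \right)} 117 = \left(-14\right)^{2} \left(-180 + 36 \left(-3\right)\right) 117 = 196 \left(-180 - 108\right) 117 = 196 \left(-288\right) 117 = \left(-56448\right) 117 = -6604416$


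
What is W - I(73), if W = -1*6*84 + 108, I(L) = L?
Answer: -469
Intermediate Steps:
W = -396 (W = -6*84 + 108 = -504 + 108 = -396)
W - I(73) = -396 - 1*73 = -396 - 73 = -469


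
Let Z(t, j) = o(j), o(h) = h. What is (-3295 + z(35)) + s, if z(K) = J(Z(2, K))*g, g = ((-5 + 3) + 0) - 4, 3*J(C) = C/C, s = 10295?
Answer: 6998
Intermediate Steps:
Z(t, j) = j
J(C) = ⅓ (J(C) = (C/C)/3 = (⅓)*1 = ⅓)
g = -6 (g = (-2 + 0) - 4 = -2 - 4 = -6)
z(K) = -2 (z(K) = (⅓)*(-6) = -2)
(-3295 + z(35)) + s = (-3295 - 2) + 10295 = -3297 + 10295 = 6998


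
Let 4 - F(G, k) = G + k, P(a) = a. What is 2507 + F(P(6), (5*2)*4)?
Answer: 2465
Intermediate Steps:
F(G, k) = 4 - G - k (F(G, k) = 4 - (G + k) = 4 + (-G - k) = 4 - G - k)
2507 + F(P(6), (5*2)*4) = 2507 + (4 - 1*6 - 5*2*4) = 2507 + (4 - 6 - 10*4) = 2507 + (4 - 6 - 1*40) = 2507 + (4 - 6 - 40) = 2507 - 42 = 2465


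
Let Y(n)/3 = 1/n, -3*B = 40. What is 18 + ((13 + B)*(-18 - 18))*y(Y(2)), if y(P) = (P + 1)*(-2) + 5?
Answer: 18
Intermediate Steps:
B = -40/3 (B = -⅓*40 = -40/3 ≈ -13.333)
Y(n) = 3/n
y(P) = 3 - 2*P (y(P) = (1 + P)*(-2) + 5 = (-2 - 2*P) + 5 = 3 - 2*P)
18 + ((13 + B)*(-18 - 18))*y(Y(2)) = 18 + ((13 - 40/3)*(-18 - 18))*(3 - 6/2) = 18 + (-⅓*(-36))*(3 - 6/2) = 18 + 12*(3 - 2*3/2) = 18 + 12*(3 - 3) = 18 + 12*0 = 18 + 0 = 18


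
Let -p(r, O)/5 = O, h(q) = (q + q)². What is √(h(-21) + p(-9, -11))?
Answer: √1819 ≈ 42.650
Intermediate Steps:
h(q) = 4*q² (h(q) = (2*q)² = 4*q²)
p(r, O) = -5*O
√(h(-21) + p(-9, -11)) = √(4*(-21)² - 5*(-11)) = √(4*441 + 55) = √(1764 + 55) = √1819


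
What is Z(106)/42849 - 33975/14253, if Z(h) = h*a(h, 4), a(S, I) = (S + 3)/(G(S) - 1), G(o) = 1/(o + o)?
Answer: -114028226623/42954451389 ≈ -2.6546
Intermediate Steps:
G(o) = 1/(2*o)
a(S, I) = (3 + S)/(-1 + 1/(2*S)) (a(S, I) = (S + 3)/(1/(2*S) - 1) = (3 + S)/(-1 + 1/(2*S)))
Z(h) = -2*h²*(3 + h)/(-1 + 2*h) (Z(h) = h*(-2*h*(3 + h)/(-1 + 2*h)) = -2*h²*(3 + h)/(-1 + 2*h))
Z(106)/42849 - 33975/14253 = (2*106²*(-3 - 1*106)/(-1 + 2*106))/42849 - 33975/14253 = (2*11236*(-3 - 106)/(-1 + 212))*(1/42849) - 33975*1/14253 = (2*11236*(-109)/211)*(1/42849) - 11325/4751 = (2*11236*(1/211)*(-109))*(1/42849) - 11325/4751 = -2449448/211*1/42849 - 11325/4751 = -2449448/9041139 - 11325/4751 = -114028226623/42954451389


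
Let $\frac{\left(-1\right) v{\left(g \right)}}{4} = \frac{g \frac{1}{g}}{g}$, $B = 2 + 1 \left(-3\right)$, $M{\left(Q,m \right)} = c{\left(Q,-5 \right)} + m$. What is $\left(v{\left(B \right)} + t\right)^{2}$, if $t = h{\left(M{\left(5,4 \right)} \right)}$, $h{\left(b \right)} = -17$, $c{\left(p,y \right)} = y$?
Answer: $169$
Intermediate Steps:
$M{\left(Q,m \right)} = -5 + m$
$B = -1$ ($B = 2 - 3 = -1$)
$v{\left(g \right)} = - \frac{4}{g}$ ($v{\left(g \right)} = - 4 \frac{g \frac{1}{g}}{g} = - 4 \cdot 1 \frac{1}{g} = - \frac{4}{g}$)
$t = -17$
$\left(v{\left(B \right)} + t\right)^{2} = \left(- \frac{4}{-1} - 17\right)^{2} = \left(\left(-4\right) \left(-1\right) - 17\right)^{2} = \left(4 - 17\right)^{2} = \left(-13\right)^{2} = 169$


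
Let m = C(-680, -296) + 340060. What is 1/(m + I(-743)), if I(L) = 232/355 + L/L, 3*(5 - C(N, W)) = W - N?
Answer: 355/120678222 ≈ 2.9417e-6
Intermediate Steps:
C(N, W) = 5 - W/3 + N/3 (C(N, W) = 5 - (W - N)/3 = 5 + (-W/3 + N/3) = 5 - W/3 + N/3)
I(L) = 587/355 (I(L) = 232*(1/355) + 1 = 232/355 + 1 = 587/355)
m = 339937 (m = (5 - ⅓*(-296) + (⅓)*(-680)) + 340060 = (5 + 296/3 - 680/3) + 340060 = -123 + 340060 = 339937)
1/(m + I(-743)) = 1/(339937 + 587/355) = 1/(120678222/355) = 355/120678222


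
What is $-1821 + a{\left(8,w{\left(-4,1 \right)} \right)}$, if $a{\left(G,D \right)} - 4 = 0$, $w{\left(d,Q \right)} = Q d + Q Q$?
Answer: $-1817$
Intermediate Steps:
$w{\left(d,Q \right)} = Q^{2} + Q d$ ($w{\left(d,Q \right)} = Q d + Q^{2} = Q^{2} + Q d$)
$a{\left(G,D \right)} = 4$ ($a{\left(G,D \right)} = 4 + 0 = 4$)
$-1821 + a{\left(8,w{\left(-4,1 \right)} \right)} = -1821 + 4 = -1817$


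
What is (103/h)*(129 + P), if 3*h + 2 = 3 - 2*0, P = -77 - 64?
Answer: -3708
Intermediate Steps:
P = -141
h = ⅓ (h = -⅔ + (3 - 2*0)/3 = -⅔ + (3 + 0)/3 = -⅔ + (⅓)*3 = -⅔ + 1 = ⅓ ≈ 0.33333)
(103/h)*(129 + P) = (103/(⅓))*(129 - 141) = (103*3)*(-12) = 309*(-12) = -3708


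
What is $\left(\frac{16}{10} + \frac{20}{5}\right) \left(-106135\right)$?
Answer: $-594356$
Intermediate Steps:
$\left(\frac{16}{10} + \frac{20}{5}\right) \left(-106135\right) = \left(16 \cdot \frac{1}{10} + 20 \cdot \frac{1}{5}\right) \left(-106135\right) = \left(\frac{8}{5} + 4\right) \left(-106135\right) = \frac{28}{5} \left(-106135\right) = -594356$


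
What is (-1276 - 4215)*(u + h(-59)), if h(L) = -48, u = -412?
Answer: 2525860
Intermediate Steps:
(-1276 - 4215)*(u + h(-59)) = (-1276 - 4215)*(-412 - 48) = -5491*(-460) = 2525860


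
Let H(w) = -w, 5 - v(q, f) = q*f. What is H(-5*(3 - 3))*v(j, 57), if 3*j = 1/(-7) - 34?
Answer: 0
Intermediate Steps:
j = -239/21 (j = (1/(-7) - 34)/3 = (-⅐ - 34)/3 = (⅓)*(-239/7) = -239/21 ≈ -11.381)
v(q, f) = 5 - f*q (v(q, f) = 5 - q*f = 5 - f*q)
H(-5*(3 - 3))*v(j, 57) = (-(-5)*(3 - 3))*(5 - 1*57*(-239/21)) = (-(-5)*0)*(5 + 4541/7) = -1*0*(4576/7) = 0*(4576/7) = 0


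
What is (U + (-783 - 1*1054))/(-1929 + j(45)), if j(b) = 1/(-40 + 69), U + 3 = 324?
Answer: 10991/13985 ≈ 0.78591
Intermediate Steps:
U = 321 (U = -3 + 324 = 321)
j(b) = 1/29
(U + (-783 - 1*1054))/(-1929 + j(45)) = (321 + (-783 - 1*1054))/(-1929 + 1/29) = (321 + (-783 - 1054))/(-55940/29) = (321 - 1837)*(-29/55940) = -1516*(-29/55940) = 10991/13985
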